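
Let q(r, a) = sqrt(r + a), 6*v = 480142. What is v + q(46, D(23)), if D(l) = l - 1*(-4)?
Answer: 240071/3 + sqrt(73) ≈ 80032.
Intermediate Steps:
v = 240071/3 (v = (1/6)*480142 = 240071/3 ≈ 80024.)
D(l) = 4 + l (D(l) = l + 4 = 4 + l)
q(r, a) = sqrt(a + r)
v + q(46, D(23)) = 240071/3 + sqrt((4 + 23) + 46) = 240071/3 + sqrt(27 + 46) = 240071/3 + sqrt(73)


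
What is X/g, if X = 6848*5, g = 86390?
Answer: 3424/8639 ≈ 0.39634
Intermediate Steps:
X = 34240
X/g = 34240/86390 = 34240*(1/86390) = 3424/8639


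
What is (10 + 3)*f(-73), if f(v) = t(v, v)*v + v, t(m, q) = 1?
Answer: -1898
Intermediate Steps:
f(v) = 2*v (f(v) = 1*v + v = v + v = 2*v)
(10 + 3)*f(-73) = (10 + 3)*(2*(-73)) = 13*(-146) = -1898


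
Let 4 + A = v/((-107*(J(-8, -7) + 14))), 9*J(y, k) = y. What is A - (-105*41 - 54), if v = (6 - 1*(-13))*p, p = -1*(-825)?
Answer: 54845155/12626 ≈ 4343.8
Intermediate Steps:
J(y, k) = y/9
p = 825
v = 15675 (v = (6 - 1*(-13))*825 = (6 + 13)*825 = 19*825 = 15675)
A = -191579/12626 (A = -4 + 15675/((-107*((1/9)*(-8) + 14))) = -4 + 15675/((-107*(-8/9 + 14))) = -4 + 15675/((-107*118/9)) = -4 + 15675/(-12626/9) = -4 + 15675*(-9/12626) = -4 - 141075/12626 = -191579/12626 ≈ -15.173)
A - (-105*41 - 54) = -191579/12626 - (-105*41 - 54) = -191579/12626 - (-4305 - 54) = -191579/12626 - 1*(-4359) = -191579/12626 + 4359 = 54845155/12626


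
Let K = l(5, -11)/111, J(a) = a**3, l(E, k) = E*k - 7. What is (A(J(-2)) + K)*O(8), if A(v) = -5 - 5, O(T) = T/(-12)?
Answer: 2344/333 ≈ 7.0390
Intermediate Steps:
l(E, k) = -7 + E*k
O(T) = -T/12 (O(T) = T*(-1/12) = -T/12)
A(v) = -10
K = -62/111 (K = (-7 + 5*(-11))/111 = (-7 - 55)*(1/111) = -62*1/111 = -62/111 ≈ -0.55856)
(A(J(-2)) + K)*O(8) = (-10 - 62/111)*(-1/12*8) = -1172/111*(-2/3) = 2344/333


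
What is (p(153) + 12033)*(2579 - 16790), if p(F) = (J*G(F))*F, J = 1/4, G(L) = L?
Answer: -1016669151/4 ≈ -2.5417e+8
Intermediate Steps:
J = 1/4 ≈ 0.25000
p(F) = F**2/4 (p(F) = (F/4)*F = F**2/4)
(p(153) + 12033)*(2579 - 16790) = ((1/4)*153**2 + 12033)*(2579 - 16790) = ((1/4)*23409 + 12033)*(-14211) = (23409/4 + 12033)*(-14211) = (71541/4)*(-14211) = -1016669151/4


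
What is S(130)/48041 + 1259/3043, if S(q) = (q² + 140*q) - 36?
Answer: 167183371/146188763 ≈ 1.1436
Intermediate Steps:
S(q) = -36 + q² + 140*q
S(130)/48041 + 1259/3043 = (-36 + 130² + 140*130)/48041 + 1259/3043 = (-36 + 16900 + 18200)*(1/48041) + 1259*(1/3043) = 35064*(1/48041) + 1259/3043 = 35064/48041 + 1259/3043 = 167183371/146188763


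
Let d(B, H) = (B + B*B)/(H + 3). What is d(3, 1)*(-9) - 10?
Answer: -37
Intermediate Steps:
d(B, H) = (B + B**2)/(3 + H)
d(3, 1)*(-9) - 10 = (3*(1 + 3)/(3 + 1))*(-9) - 10 = (3*4/4)*(-9) - 10 = (3*(1/4)*4)*(-9) - 10 = 3*(-9) - 10 = -27 - 10 = -37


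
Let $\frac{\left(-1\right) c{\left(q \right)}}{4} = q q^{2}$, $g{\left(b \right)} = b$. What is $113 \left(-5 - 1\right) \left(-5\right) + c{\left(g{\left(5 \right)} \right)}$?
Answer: $2890$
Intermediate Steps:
$c{\left(q \right)} = - 4 q^{3}$ ($c{\left(q \right)} = - 4 q q^{2} = - 4 q^{3}$)
$113 \left(-5 - 1\right) \left(-5\right) + c{\left(g{\left(5 \right)} \right)} = 113 \left(-5 - 1\right) \left(-5\right) - 4 \cdot 5^{3} = 113 \left(\left(-6\right) \left(-5\right)\right) - 500 = 113 \cdot 30 - 500 = 3390 - 500 = 2890$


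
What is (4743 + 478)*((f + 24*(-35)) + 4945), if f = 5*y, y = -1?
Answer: 21406100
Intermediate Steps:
f = -5 (f = 5*(-1) = -5)
(4743 + 478)*((f + 24*(-35)) + 4945) = (4743 + 478)*((-5 + 24*(-35)) + 4945) = 5221*((-5 - 840) + 4945) = 5221*(-845 + 4945) = 5221*4100 = 21406100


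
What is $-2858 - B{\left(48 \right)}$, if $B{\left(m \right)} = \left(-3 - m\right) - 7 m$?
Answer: $-2471$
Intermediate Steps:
$B{\left(m \right)} = -3 - 8 m$
$-2858 - B{\left(48 \right)} = -2858 - \left(-3 - 384\right) = -2858 - -387 = -2858 + 387 = -2471$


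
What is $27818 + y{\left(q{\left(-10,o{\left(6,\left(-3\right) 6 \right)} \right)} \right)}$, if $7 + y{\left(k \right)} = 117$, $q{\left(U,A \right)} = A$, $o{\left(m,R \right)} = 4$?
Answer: $27928$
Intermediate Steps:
$y{\left(k \right)} = 110$ ($y{\left(k \right)} = -7 + 117 = 110$)
$27818 + y{\left(q{\left(-10,o{\left(6,\left(-3\right) 6 \right)} \right)} \right)} = 27818 + 110 = 27928$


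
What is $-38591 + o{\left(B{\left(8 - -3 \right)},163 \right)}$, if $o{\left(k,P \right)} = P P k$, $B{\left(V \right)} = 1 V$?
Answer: $253668$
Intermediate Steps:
$B{\left(V \right)} = V$
$o{\left(k,P \right)} = k P^{2}$ ($o{\left(k,P \right)} = P^{2} k = k P^{2}$)
$-38591 + o{\left(B{\left(8 - -3 \right)},163 \right)} = -38591 + \left(8 - -3\right) 163^{2} = -38591 + \left(8 + 3\right) 26569 = -38591 + 11 \cdot 26569 = -38591 + 292259 = 253668$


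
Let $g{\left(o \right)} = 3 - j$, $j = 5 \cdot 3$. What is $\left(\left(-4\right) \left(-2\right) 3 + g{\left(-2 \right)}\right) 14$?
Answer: $168$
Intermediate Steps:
$j = 15$
$g{\left(o \right)} = -12$ ($g{\left(o \right)} = 3 - 15 = -12$)
$\left(\left(-4\right) \left(-2\right) 3 + g{\left(-2 \right)}\right) 14 = \left(\left(-4\right) \left(-2\right) 3 - 12\right) 14 = \left(8 \cdot 3 - 12\right) 14 = \left(24 - 12\right) 14 = 12 \cdot 14 = 168$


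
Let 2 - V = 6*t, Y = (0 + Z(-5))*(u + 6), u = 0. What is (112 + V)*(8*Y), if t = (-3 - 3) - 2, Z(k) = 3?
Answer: 23328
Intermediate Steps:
t = -8 (t = -6 - 2 = -8)
Y = 18 (Y = (0 + 3)*(0 + 6) = 3*6 = 18)
V = 50 (V = 2 - 6*(-8) = 2 - 1*(-48) = 2 + 48 = 50)
(112 + V)*(8*Y) = (112 + 50)*(8*18) = 162*144 = 23328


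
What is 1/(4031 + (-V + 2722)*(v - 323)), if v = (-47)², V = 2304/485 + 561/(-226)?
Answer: 54805/281338461298 ≈ 1.9480e-7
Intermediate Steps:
V = 248619/109610 (V = 2304*(1/485) + 561*(-1/226) = 2304/485 - 561/226 = 248619/109610 ≈ 2.2682)
v = 2209
1/(4031 + (-V + 2722)*(v - 323)) = 1/(4031 + (-1*248619/109610 + 2722)*(2209 - 323)) = 1/(4031 + (-248619/109610 + 2722)*1886) = 1/(4031 + (298109801/109610)*1886) = 1/(4031 + 281117542343/54805) = 1/(281338461298/54805) = 54805/281338461298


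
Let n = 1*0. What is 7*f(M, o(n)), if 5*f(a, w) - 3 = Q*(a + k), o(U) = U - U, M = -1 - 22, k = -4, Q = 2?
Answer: -357/5 ≈ -71.400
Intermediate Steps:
M = -23
n = 0
o(U) = 0
f(a, w) = -1 + 2*a/5 (f(a, w) = ⅗ + (2*(a - 4))/5 = ⅗ + (2*(-4 + a))/5 = ⅗ + (-8 + 2*a)/5 = ⅗ + (-8/5 + 2*a/5) = -1 + 2*a/5)
7*f(M, o(n)) = 7*(-1 + (⅖)*(-23)) = 7*(-1 - 46/5) = 7*(-51/5) = -357/5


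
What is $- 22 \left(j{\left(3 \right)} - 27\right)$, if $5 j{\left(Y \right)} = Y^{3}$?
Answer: $\frac{2376}{5} \approx 475.2$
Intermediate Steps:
$j{\left(Y \right)} = \frac{Y^{3}}{5}$
$- 22 \left(j{\left(3 \right)} - 27\right) = - 22 \left(\frac{3^{3}}{5} - 27\right) = - 22 \left(\frac{1}{5} \cdot 27 - 27\right) = - 22 \left(\frac{27}{5} - 27\right) = \left(-22\right) \left(- \frac{108}{5}\right) = \frac{2376}{5}$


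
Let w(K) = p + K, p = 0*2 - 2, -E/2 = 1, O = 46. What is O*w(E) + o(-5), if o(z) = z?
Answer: -189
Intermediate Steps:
E = -2 (E = -2*1 = -2)
p = -2 (p = 0 - 2 = -2)
w(K) = -2 + K
O*w(E) + o(-5) = 46*(-2 - 2) - 5 = 46*(-4) - 5 = -184 - 5 = -189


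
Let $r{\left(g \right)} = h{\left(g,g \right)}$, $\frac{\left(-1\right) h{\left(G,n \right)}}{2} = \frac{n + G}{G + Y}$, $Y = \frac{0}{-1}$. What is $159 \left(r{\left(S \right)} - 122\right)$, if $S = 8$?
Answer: $-20034$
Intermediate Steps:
$Y = 0$ ($Y = 0 \left(-1\right) = 0$)
$h{\left(G,n \right)} = - \frac{2 \left(G + n\right)}{G}$ ($h{\left(G,n \right)} = - 2 \frac{n + G}{G + 0} = - 2 \frac{G + n}{G} = - \frac{2 \left(G + n\right)}{G}$)
$r{\left(g \right)} = -4$ ($r{\left(g \right)} = -2 - \frac{2 g}{g} = -2 - 2 = -4$)
$159 \left(r{\left(S \right)} - 122\right) = 159 \left(-4 - 122\right) = 159 \left(-126\right) = -20034$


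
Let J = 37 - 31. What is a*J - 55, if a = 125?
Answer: 695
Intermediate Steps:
J = 6
a*J - 55 = 125*6 - 55 = 750 - 55 = 695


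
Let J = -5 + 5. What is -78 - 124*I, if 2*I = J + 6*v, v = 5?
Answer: -1938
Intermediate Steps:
J = 0
I = 15 (I = (0 + 6*5)/2 = (0 + 30)/2 = (1/2)*30 = 15)
-78 - 124*I = -78 - 124*15 = -78 - 1860 = -1938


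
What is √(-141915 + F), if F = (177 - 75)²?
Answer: I*√131511 ≈ 362.64*I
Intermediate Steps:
F = 10404 (F = 102² = 10404)
√(-141915 + F) = √(-141915 + 10404) = √(-131511) = I*√131511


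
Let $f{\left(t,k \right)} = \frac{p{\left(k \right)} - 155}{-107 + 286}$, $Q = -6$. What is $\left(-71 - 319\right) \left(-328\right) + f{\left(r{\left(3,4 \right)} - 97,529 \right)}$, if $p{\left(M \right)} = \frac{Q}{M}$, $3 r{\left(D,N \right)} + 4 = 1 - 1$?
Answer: $\frac{12112790719}{94691} \approx 1.2792 \cdot 10^{5}$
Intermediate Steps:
$r{\left(D,N \right)} = - \frac{4}{3}$ ($r{\left(D,N \right)} = - \frac{4}{3} + \frac{1 - 1}{3} = - \frac{4}{3} + \frac{1}{3} \cdot 0 = - \frac{4}{3} + 0 = - \frac{4}{3}$)
$p{\left(M \right)} = - \frac{6}{M}$
$f{\left(t,k \right)} = - \frac{155}{179} - \frac{6}{179 k}$ ($f{\left(t,k \right)} = \frac{- \frac{6}{k} - 155}{-107 + 286} = \frac{-155 - \frac{6}{k}}{179} = \left(-155 - \frac{6}{k}\right) \frac{1}{179} = - \frac{155}{179} - \frac{6}{179 k}$)
$\left(-71 - 319\right) \left(-328\right) + f{\left(r{\left(3,4 \right)} - 97,529 \right)} = \left(-71 - 319\right) \left(-328\right) + \frac{-6 - 81995}{179 \cdot 529} = \left(-390\right) \left(-328\right) + \frac{1}{179} \cdot \frac{1}{529} \left(-6 - 81995\right) = 127920 + \frac{1}{179} \cdot \frac{1}{529} \left(-82001\right) = 127920 - \frac{82001}{94691} = \frac{12112790719}{94691}$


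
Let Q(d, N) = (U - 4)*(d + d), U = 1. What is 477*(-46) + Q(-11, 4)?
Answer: -21876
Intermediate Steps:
Q(d, N) = -6*d (Q(d, N) = (1 - 4)*(d + d) = -6*d)
477*(-46) + Q(-11, 4) = 477*(-46) - 6*(-11) = -21942 + 66 = -21876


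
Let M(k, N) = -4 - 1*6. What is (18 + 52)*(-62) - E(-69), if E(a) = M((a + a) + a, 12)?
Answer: -4330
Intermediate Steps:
M(k, N) = -10 (M(k, N) = -4 - 6 = -10)
E(a) = -10
(18 + 52)*(-62) - E(-69) = (18 + 52)*(-62) - 1*(-10) = 70*(-62) + 10 = -4340 + 10 = -4330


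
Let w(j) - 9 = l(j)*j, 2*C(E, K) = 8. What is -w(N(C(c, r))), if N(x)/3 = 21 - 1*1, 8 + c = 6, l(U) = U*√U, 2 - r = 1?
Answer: -9 - 7200*√15 ≈ -27894.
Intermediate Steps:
r = 1 (r = 2 - 1*1 = 2 - 1 = 1)
l(U) = U^(3/2)
c = -2 (c = -8 + 6 = -2)
C(E, K) = 4 (C(E, K) = (½)*8 = 4)
N(x) = 60 (N(x) = 3*(21 - 1*1) = 3*(21 - 1) = 3*20 = 60)
w(j) = 9 + j^(5/2) (w(j) = 9 + j^(3/2)*j = 9 + j^(5/2))
-w(N(C(c, r))) = -(9 + 60^(5/2)) = -(9 + 7200*√15) = -9 - 7200*√15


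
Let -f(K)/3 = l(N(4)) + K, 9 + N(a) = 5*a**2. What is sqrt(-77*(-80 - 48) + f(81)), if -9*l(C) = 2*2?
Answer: sqrt(86529)/3 ≈ 98.053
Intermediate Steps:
N(a) = -9 + 5*a**2
l(C) = -4/9 (l(C) = -2*2/9 = -1/9*4 = -4/9)
f(K) = 4/3 - 3*K (f(K) = -3*(-4/9 + K) = 4/3 - 3*K)
sqrt(-77*(-80 - 48) + f(81)) = sqrt(-77*(-80 - 48) + (4/3 - 3*81)) = sqrt(-77*(-128) + (4/3 - 243)) = sqrt(9856 - 725/3) = sqrt(28843/3) = sqrt(86529)/3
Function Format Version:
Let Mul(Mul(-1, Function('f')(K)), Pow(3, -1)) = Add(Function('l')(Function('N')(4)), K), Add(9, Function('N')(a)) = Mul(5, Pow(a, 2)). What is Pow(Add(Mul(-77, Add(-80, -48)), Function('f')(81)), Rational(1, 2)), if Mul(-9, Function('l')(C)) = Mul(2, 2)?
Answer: Mul(Rational(1, 3), Pow(86529, Rational(1, 2))) ≈ 98.053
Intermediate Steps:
Function('N')(a) = Add(-9, Mul(5, Pow(a, 2)))
Function('l')(C) = Rational(-4, 9) (Function('l')(C) = Mul(Rational(-1, 9), Mul(2, 2)) = Mul(Rational(-1, 9), 4) = Rational(-4, 9))
Function('f')(K) = Add(Rational(4, 3), Mul(-3, K)) (Function('f')(K) = Mul(-3, Add(Rational(-4, 9), K)) = Add(Rational(4, 3), Mul(-3, K)))
Pow(Add(Mul(-77, Add(-80, -48)), Function('f')(81)), Rational(1, 2)) = Pow(Add(Mul(-77, Add(-80, -48)), Add(Rational(4, 3), Mul(-3, 81))), Rational(1, 2)) = Pow(Add(Mul(-77, -128), Add(Rational(4, 3), -243)), Rational(1, 2)) = Pow(Add(9856, Rational(-725, 3)), Rational(1, 2)) = Pow(Rational(28843, 3), Rational(1, 2)) = Mul(Rational(1, 3), Pow(86529, Rational(1, 2)))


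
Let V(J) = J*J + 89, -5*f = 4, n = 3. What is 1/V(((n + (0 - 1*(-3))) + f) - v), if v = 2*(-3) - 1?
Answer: 25/5946 ≈ 0.0042045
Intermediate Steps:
f = -4/5 (f = -1/5*4 = -4/5 ≈ -0.80000)
v = -7 (v = -6 - 1 = -7)
V(J) = 89 + J**2 (V(J) = J**2 + 89 = 89 + J**2)
1/V(((n + (0 - 1*(-3))) + f) - v) = 1/(89 + (((3 + (0 - 1*(-3))) - 4/5) - 1*(-7))**2) = 1/(89 + (((3 + (0 + 3)) - 4/5) + 7)**2) = 1/(89 + (((3 + 3) - 4/5) + 7)**2) = 1/(89 + ((6 - 4/5) + 7)**2) = 1/(89 + (26/5 + 7)**2) = 1/(89 + (61/5)**2) = 1/(89 + 3721/25) = 1/(5946/25) = 25/5946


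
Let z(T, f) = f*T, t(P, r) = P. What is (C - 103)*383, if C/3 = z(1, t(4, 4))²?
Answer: -21065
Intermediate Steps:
z(T, f) = T*f
C = 48 (C = 3*(1*4)² = 3*4² = 3*16 = 48)
(C - 103)*383 = (48 - 103)*383 = -55*383 = -21065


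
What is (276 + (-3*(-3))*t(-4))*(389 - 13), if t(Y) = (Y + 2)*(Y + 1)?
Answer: 124080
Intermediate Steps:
t(Y) = (1 + Y)*(2 + Y) (t(Y) = (2 + Y)*(1 + Y) = (1 + Y)*(2 + Y))
(276 + (-3*(-3))*t(-4))*(389 - 13) = (276 + (-3*(-3))*(2 + (-4)² + 3*(-4)))*(389 - 13) = (276 + 9*(2 + 16 - 12))*376 = (276 + 9*6)*376 = (276 + 54)*376 = 330*376 = 124080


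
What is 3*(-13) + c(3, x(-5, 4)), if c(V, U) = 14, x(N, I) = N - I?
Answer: -25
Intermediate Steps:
3*(-13) + c(3, x(-5, 4)) = 3*(-13) + 14 = -39 + 14 = -25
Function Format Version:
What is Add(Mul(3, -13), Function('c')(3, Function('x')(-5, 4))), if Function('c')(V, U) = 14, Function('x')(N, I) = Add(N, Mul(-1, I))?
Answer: -25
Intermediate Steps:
Add(Mul(3, -13), Function('c')(3, Function('x')(-5, 4))) = Add(Mul(3, -13), 14) = Add(-39, 14) = -25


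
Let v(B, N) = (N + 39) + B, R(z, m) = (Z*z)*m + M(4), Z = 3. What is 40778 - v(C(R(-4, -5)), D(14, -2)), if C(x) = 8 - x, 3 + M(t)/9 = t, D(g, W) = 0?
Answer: 40800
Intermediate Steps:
M(t) = -27 + 9*t
R(z, m) = 9 + 3*m*z (R(z, m) = (3*z)*m + (-27 + 9*4) = 3*m*z + (-27 + 36) = 3*m*z + 9 = 9 + 3*m*z)
v(B, N) = 39 + B + N (v(B, N) = (39 + N) + B = 39 + B + N)
40778 - v(C(R(-4, -5)), D(14, -2)) = 40778 - (39 + (8 - (9 + 3*(-5)*(-4))) + 0) = 40778 - (39 + (8 - (9 + 60)) + 0) = 40778 - (39 + (8 - 1*69) + 0) = 40778 - (39 + (8 - 69) + 0) = 40778 - (39 - 61 + 0) = 40778 - 1*(-22) = 40778 + 22 = 40800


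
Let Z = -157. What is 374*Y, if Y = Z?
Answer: -58718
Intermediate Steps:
Y = -157
374*Y = 374*(-157) = -58718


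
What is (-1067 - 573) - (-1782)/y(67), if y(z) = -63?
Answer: -11678/7 ≈ -1668.3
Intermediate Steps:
(-1067 - 573) - (-1782)/y(67) = (-1067 - 573) - (-1782)/(-63) = -1640 - (-1782)*(-1)/63 = -1640 - 1*198/7 = -1640 - 198/7 = -11678/7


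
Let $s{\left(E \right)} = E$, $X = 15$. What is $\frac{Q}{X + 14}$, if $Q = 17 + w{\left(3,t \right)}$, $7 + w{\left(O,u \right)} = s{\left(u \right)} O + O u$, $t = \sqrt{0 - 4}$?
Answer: $\frac{10}{29} + \frac{12 i}{29} \approx 0.34483 + 0.41379 i$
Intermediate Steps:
$t = 2 i$ ($t = \sqrt{-4} = 2 i \approx 2.0 i$)
$w{\left(O,u \right)} = -7 + 2 O u$ ($w{\left(O,u \right)} = -7 + \left(u O + O u\right) = -7 + \left(O u + O u\right) = -7 + 2 O u$)
$Q = 10 + 12 i$ ($Q = 17 - \left(7 - 6 \cdot 2 i\right) = 17 - \left(7 - 12 i\right) = 10 + 12 i \approx 10.0 + 12.0 i$)
$\frac{Q}{X + 14} = \frac{10 + 12 i}{15 + 14} = \frac{10 + 12 i}{29} = \left(10 + 12 i\right) \frac{1}{29} = \frac{10}{29} + \frac{12 i}{29}$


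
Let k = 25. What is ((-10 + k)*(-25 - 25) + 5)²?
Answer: 555025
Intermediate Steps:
((-10 + k)*(-25 - 25) + 5)² = ((-10 + 25)*(-25 - 25) + 5)² = (15*(-50) + 5)² = (-750 + 5)² = (-745)² = 555025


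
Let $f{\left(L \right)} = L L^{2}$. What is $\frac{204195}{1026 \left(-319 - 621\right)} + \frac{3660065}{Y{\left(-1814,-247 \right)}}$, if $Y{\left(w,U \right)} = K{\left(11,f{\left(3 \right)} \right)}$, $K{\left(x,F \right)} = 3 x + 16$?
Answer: $\frac{235326872203}{3150504} \approx 74695.0$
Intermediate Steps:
$f{\left(L \right)} = L^{3}$
$K{\left(x,F \right)} = 16 + 3 x$
$Y{\left(w,U \right)} = 49$ ($Y{\left(w,U \right)} = 16 + 3 \cdot 11 = 16 + 33 = 49$)
$\frac{204195}{1026 \left(-319 - 621\right)} + \frac{3660065}{Y{\left(-1814,-247 \right)}} = \frac{204195}{1026 \left(-319 - 621\right)} + \frac{3660065}{49} = \frac{204195}{1026 \left(-940\right)} + 3660065 \cdot \frac{1}{49} = \frac{204195}{-964440} + \frac{3660065}{49} = 204195 \left(- \frac{1}{964440}\right) + \frac{3660065}{49} = - \frac{13613}{64296} + \frac{3660065}{49} = \frac{235326872203}{3150504}$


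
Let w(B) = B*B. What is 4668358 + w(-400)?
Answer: 4828358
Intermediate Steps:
w(B) = B**2
4668358 + w(-400) = 4668358 + (-400)**2 = 4668358 + 160000 = 4828358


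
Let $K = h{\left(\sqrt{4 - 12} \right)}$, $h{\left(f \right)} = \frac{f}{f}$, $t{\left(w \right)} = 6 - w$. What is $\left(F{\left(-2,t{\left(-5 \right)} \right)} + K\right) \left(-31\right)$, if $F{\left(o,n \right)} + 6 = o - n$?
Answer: $558$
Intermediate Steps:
$F{\left(o,n \right)} = -6 + o - n$ ($F{\left(o,n \right)} = -6 - \left(n - o\right) = -6 + o - n$)
$h{\left(f \right)} = 1$
$K = 1$
$\left(F{\left(-2,t{\left(-5 \right)} \right)} + K\right) \left(-31\right) = \left(\left(-6 - 2 - \left(6 - -5\right)\right) + 1\right) \left(-31\right) = \left(\left(-6 - 2 - \left(6 + 5\right)\right) + 1\right) \left(-31\right) = \left(\left(-6 - 2 - 11\right) + 1\right) \left(-31\right) = \left(-19 + 1\right) \left(-31\right) = \left(-18\right) \left(-31\right) = 558$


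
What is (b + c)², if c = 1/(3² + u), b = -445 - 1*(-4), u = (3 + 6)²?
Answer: 1575216721/8100 ≈ 1.9447e+5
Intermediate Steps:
u = 81 (u = 9² = 81)
b = -441 (b = -445 + 4 = -441)
c = 1/90 (c = 1/(3² + 81) = 1/(9 + 81) = 1/90 ≈ 0.011111)
(b + c)² = (-441 + 1/90)² = (-39689/90)² = 1575216721/8100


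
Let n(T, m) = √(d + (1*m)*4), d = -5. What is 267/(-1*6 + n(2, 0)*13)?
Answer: -1602/881 - 3471*I*√5/881 ≈ -1.8184 - 8.8098*I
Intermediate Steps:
n(T, m) = √(-5 + 4*m) (n(T, m) = √(-5 + (1*m)*4) = √(-5 + m*4) = √(-5 + 4*m))
267/(-1*6 + n(2, 0)*13) = 267/(-1*6 + √(-5 + 4*0)*13) = 267/(-6 + √(-5 + 0)*13) = 267/(-6 + √(-5)*13) = 267/(-6 + (I*√5)*13) = 267/(-6 + 13*I*√5)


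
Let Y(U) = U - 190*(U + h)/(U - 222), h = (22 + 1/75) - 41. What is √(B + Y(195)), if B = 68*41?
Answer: 29*√10165/45 ≈ 64.974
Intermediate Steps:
h = -1424/75 (h = (22 + 1/75) - 41 = 1651/75 - 41 = -1424/75 ≈ -18.987)
Y(U) = U - 190*(-1424/75 + U)/(-222 + U) (Y(U) = U - 190*(U - 1424/75)/(U - 222) = U - 190*(-1424/75 + U)/(-222 + U))
B = 2788
√(B + Y(195)) = √(2788 + (54112/15 + 195² - 412*195)/(-222 + 195)) = √(2788 + (54112/15 + 38025 - 80340)/(-27)) = √(2788 - 1/27*(-580613/15)) = √(2788 + 580613/405) = √(1709753/405) = 29*√10165/45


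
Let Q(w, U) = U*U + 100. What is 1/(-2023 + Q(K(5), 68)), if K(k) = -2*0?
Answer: 1/2701 ≈ 0.00037023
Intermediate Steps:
K(k) = 0
Q(w, U) = 100 + U² (Q(w, U) = U² + 100 = 100 + U²)
1/(-2023 + Q(K(5), 68)) = 1/(-2023 + (100 + 68²)) = 1/(-2023 + (100 + 4624)) = 1/(-2023 + 4724) = 1/2701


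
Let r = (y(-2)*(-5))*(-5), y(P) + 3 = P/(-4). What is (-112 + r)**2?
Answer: 121801/4 ≈ 30450.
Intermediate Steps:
y(P) = -3 - P/4 (y(P) = -3 + P/(-4) = -3 + P*(-1/4) = -3 - P/4)
r = -125/2 (r = ((-3 - 1/4*(-2))*(-5))*(-5) = ((-3 + 1/2)*(-5))*(-5) = -5/2*(-5)*(-5) = (25/2)*(-5) = -125/2 ≈ -62.500)
(-112 + r)**2 = (-112 - 125/2)**2 = (-349/2)**2 = 121801/4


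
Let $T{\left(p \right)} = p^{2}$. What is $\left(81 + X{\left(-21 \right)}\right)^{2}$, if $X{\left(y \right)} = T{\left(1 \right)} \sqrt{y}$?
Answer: $\left(81 + i \sqrt{21}\right)^{2} \approx 6540.0 + 742.38 i$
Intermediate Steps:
$X{\left(y \right)} = \sqrt{y}$ ($X{\left(y \right)} = 1^{2} \sqrt{y} = 1 \sqrt{y} = \sqrt{y}$)
$\left(81 + X{\left(-21 \right)}\right)^{2} = \left(81 + \sqrt{-21}\right)^{2} = \left(81 + i \sqrt{21}\right)^{2}$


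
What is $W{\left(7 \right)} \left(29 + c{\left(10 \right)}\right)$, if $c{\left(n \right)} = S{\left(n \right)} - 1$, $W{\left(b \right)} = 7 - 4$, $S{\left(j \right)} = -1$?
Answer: $81$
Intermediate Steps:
$W{\left(b \right)} = 3$
$c{\left(n \right)} = -2$ ($c{\left(n \right)} = -1 - 1 = -2$)
$W{\left(7 \right)} \left(29 + c{\left(10 \right)}\right) = 3 \left(29 - 2\right) = 3 \cdot 27 = 81$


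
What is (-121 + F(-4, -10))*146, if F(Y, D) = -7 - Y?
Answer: -18104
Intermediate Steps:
(-121 + F(-4, -10))*146 = (-121 + (-7 - 1*(-4)))*146 = (-121 + (-7 + 4))*146 = (-121 - 3)*146 = -124*146 = -18104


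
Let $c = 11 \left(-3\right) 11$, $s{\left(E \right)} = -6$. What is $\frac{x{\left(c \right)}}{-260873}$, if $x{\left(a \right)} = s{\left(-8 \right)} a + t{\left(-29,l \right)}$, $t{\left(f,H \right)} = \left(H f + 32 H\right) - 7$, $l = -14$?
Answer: $- \frac{2129}{260873} \approx -0.0081611$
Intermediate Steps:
$c = -363$ ($c = \left(-33\right) 11 = -363$)
$t{\left(f,H \right)} = -7 + 32 H + H f$ ($t{\left(f,H \right)} = \left(32 H + H f\right) - 7 = -7 + 32 H + H f$)
$x{\left(a \right)} = -49 - 6 a$ ($x{\left(a \right)} = - 6 a - 49 = -49 - 6 a$)
$\frac{x{\left(c \right)}}{-260873} = \frac{-49 - -2178}{-260873} = \left(-49 + 2178\right) \left(- \frac{1}{260873}\right) = 2129 \left(- \frac{1}{260873}\right) = - \frac{2129}{260873}$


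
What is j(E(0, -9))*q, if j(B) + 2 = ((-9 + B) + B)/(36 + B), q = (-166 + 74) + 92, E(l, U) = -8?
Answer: 0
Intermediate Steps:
q = 0 (q = -92 + 92 = 0)
j(B) = -2 + (-9 + 2*B)/(36 + B) (j(B) = -2 + ((-9 + B) + B)/(36 + B) = -2 + (-9 + 2*B)/(36 + B))
j(E(0, -9))*q = -81/(36 - 8)*0 = -81/28*0 = 0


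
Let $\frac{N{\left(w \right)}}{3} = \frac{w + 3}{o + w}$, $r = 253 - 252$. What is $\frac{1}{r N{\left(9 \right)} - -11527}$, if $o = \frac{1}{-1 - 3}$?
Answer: $\frac{35}{403589} \approx 8.6722 \cdot 10^{-5}$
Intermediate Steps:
$r = 1$ ($r = 253 - 252 = 1$)
$o = - \frac{1}{4}$ ($o = \frac{1}{-4} = - \frac{1}{4} \approx -0.25$)
$N{\left(w \right)} = \frac{3 \left(3 + w\right)}{- \frac{1}{4} + w}$ ($N{\left(w \right)} = 3 \frac{w + 3}{- \frac{1}{4} + w} = 3 \frac{3 + w}{- \frac{1}{4} + w} = \frac{3 \left(3 + w\right)}{- \frac{1}{4} + w}$)
$\frac{1}{r N{\left(9 \right)} - -11527} = \frac{1}{1 \frac{12 \left(3 + 9\right)}{-1 + 4 \cdot 9} - -11527} = \frac{1}{1 \cdot 12 \frac{1}{-1 + 36} \cdot 12 + 11527} = \frac{1}{1 \cdot 12 \cdot \frac{1}{35} \cdot 12 + 11527} = \frac{1}{1 \cdot \frac{144}{35} + 11527} = \frac{1}{\frac{144}{35} + 11527} = \frac{1}{\frac{403589}{35}} = \frac{35}{403589}$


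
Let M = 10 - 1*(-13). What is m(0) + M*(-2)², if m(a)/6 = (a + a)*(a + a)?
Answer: 92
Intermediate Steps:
M = 23 (M = 10 + 13 = 23)
m(a) = 24*a² (m(a) = 6*((a + a)*(a + a)) = 6*((2*a)*(2*a)) = 6*(4*a²) = 24*a²)
m(0) + M*(-2)² = 24*0² + 23*(-2)² = 24*0 + 23*4 = 0 + 92 = 92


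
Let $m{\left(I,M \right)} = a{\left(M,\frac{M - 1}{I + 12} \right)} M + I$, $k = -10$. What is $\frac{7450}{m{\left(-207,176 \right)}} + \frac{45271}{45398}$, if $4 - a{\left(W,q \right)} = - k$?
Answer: $- \frac{281037827}{57337674} \approx -4.9015$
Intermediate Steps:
$a{\left(W,q \right)} = -6$ ($a{\left(W,q \right)} = 4 - \left(-1\right) \left(-10\right) = 4 - 10 = -6$)
$m{\left(I,M \right)} = I - 6 M$ ($m{\left(I,M \right)} = - 6 M + I = I - 6 M$)
$\frac{7450}{m{\left(-207,176 \right)}} + \frac{45271}{45398} = \frac{7450}{-207 - 1056} + \frac{45271}{45398} = \frac{7450}{-207 - 1056} + 45271 \cdot \frac{1}{45398} = \frac{7450}{-1263} + \frac{45271}{45398} = 7450 \left(- \frac{1}{1263}\right) + \frac{45271}{45398} = - \frac{7450}{1263} + \frac{45271}{45398} = - \frac{281037827}{57337674}$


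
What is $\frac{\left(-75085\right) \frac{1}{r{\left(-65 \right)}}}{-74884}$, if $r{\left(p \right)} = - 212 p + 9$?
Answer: $\frac{75085}{1032575476} \approx 7.2716 \cdot 10^{-5}$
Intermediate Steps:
$r{\left(p \right)} = 9 - 212 p$
$\frac{\left(-75085\right) \frac{1}{r{\left(-65 \right)}}}{-74884} = \frac{\left(-75085\right) \frac{1}{9 - -13780}}{-74884} = - \frac{75085}{9 + 13780} \left(- \frac{1}{74884}\right) = - \frac{75085}{13789} \left(- \frac{1}{74884}\right) = \left(-75085\right) \frac{1}{13789} \left(- \frac{1}{74884}\right) = \left(- \frac{75085}{13789}\right) \left(- \frac{1}{74884}\right) = \frac{75085}{1032575476}$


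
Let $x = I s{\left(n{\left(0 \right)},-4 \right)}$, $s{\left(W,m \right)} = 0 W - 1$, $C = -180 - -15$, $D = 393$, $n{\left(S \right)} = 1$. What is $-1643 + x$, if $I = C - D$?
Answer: $-1085$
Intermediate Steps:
$C = -165$ ($C = -180 + 15 = -165$)
$s{\left(W,m \right)} = -1$ ($s{\left(W,m \right)} = 0 - 1 = -1$)
$I = -558$ ($I = -165 - 393 = -558$)
$x = 558$ ($x = \left(-558\right) \left(-1\right) = 558$)
$-1643 + x = -1643 + 558 = -1085$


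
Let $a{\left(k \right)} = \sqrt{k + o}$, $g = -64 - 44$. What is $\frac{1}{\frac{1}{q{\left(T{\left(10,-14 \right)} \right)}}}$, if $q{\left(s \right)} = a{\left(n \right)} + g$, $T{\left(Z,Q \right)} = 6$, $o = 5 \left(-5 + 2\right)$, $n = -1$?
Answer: $-108 + 4 i \approx -108.0 + 4.0 i$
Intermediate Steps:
$o = -15$ ($o = 5 \left(-3\right) = -15$)
$g = -108$
$a{\left(k \right)} = \sqrt{-15 + k}$ ($a{\left(k \right)} = \sqrt{k - 15} = \sqrt{-15 + k}$)
$q{\left(s \right)} = -108 + 4 i$ ($q{\left(s \right)} = \sqrt{-15 - 1} - 108 = \sqrt{-16} - 108 = 4 i - 108 = -108 + 4 i$)
$\frac{1}{\frac{1}{q{\left(T{\left(10,-14 \right)} \right)}}} = \frac{1}{\frac{1}{-108 + 4 i}} = \frac{1}{\frac{1}{11680} \left(-108 - 4 i\right)} = -108 + 4 i$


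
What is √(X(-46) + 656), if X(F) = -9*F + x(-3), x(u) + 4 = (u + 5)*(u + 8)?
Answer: 2*√269 ≈ 32.802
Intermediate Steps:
x(u) = -4 + (5 + u)*(8 + u) (x(u) = -4 + (u + 5)*(u + 8) = -4 + (5 + u)*(8 + u))
X(F) = 6 - 9*F (X(F) = -9*F + (36 + (-3)² + 13*(-3)) = -9*F + (36 + 9 - 39) = -9*F + 6 = 6 - 9*F)
√(X(-46) + 656) = √((6 - 9*(-46)) + 656) = √((6 + 414) + 656) = √(420 + 656) = √1076 = 2*√269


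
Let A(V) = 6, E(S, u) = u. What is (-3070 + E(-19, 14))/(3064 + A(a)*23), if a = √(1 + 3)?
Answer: -1528/1601 ≈ -0.95440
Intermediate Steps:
a = 2 (a = √4 = 2)
(-3070 + E(-19, 14))/(3064 + A(a)*23) = (-3070 + 14)/(3064 + 6*23) = -3056/(3064 + 138) = -3056/3202 = -3056*1/3202 = -1528/1601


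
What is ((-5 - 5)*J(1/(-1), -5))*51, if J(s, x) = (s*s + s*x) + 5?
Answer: -5610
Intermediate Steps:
J(s, x) = 5 + s² + s*x (J(s, x) = (s² + s*x) + 5 = 5 + s² + s*x)
((-5 - 5)*J(1/(-1), -5))*51 = ((-5 - 5)*(5 + (1/(-1))² - 5/(-1)))*51 = -10*(5 + (-1)² - 1*(-5))*51 = -10*(5 + 1 + 5)*51 = -10*11*51 = -110*51 = -5610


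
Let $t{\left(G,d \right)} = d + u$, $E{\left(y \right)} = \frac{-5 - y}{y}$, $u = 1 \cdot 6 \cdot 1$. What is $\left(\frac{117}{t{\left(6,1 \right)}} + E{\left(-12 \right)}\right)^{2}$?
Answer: $\frac{1836025}{7056} \approx 260.21$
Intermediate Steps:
$u = 6$ ($u = 6 \cdot 1 = 6$)
$E{\left(y \right)} = \frac{-5 - y}{y}$
$t{\left(G,d \right)} = 6 + d$ ($t{\left(G,d \right)} = d + 6 = 6 + d$)
$\left(\frac{117}{t{\left(6,1 \right)}} + E{\left(-12 \right)}\right)^{2} = \left(\frac{117}{6 + 1} + \frac{-5 - -12}{-12}\right)^{2} = \left(\frac{117}{7} - \frac{-5 + 12}{12}\right)^{2} = \left(117 \cdot \frac{1}{7} - \frac{7}{12}\right)^{2} = \left(\frac{117}{7} - \frac{7}{12}\right)^{2} = \left(\frac{1355}{84}\right)^{2} = \frac{1836025}{7056}$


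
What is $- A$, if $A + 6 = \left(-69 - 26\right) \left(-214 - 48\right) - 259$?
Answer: $-24625$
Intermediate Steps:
$A = 24625$ ($A = -6 - \left(259 - \left(-69 - 26\right) \left(-214 - 48\right)\right) = -6 - -24631 = -6 + \left(24890 - 259\right) = -6 + 24631 = 24625$)
$- A = \left(-1\right) 24625 = -24625$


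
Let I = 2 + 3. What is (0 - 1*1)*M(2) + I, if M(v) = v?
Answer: 3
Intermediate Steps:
I = 5
(0 - 1*1)*M(2) + I = (0 - 1*1)*2 + 5 = (0 - 1)*2 + 5 = -1*2 + 5 = -2 + 5 = 3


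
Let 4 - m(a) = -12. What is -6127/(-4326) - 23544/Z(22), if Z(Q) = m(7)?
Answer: -3179791/2163 ≈ -1470.1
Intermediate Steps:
m(a) = 16 (m(a) = 4 - 1*(-12) = 4 + 12 = 16)
Z(Q) = 16
-6127/(-4326) - 23544/Z(22) = -6127/(-4326) - 23544/16 = -6127*(-1/4326) - 23544*1/16 = 6127/4326 - 2943/2 = -3179791/2163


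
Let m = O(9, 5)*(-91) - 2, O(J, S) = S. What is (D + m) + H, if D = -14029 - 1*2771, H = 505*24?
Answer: -5137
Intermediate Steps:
H = 12120
m = -457 (m = 5*(-91) - 2 = -455 - 2 = -457)
D = -16800 (D = -14029 - 2771 = -16800)
(D + m) + H = (-16800 - 457) + 12120 = -17257 + 12120 = -5137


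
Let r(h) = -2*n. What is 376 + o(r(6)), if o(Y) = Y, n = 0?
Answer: 376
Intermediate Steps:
r(h) = 0 (r(h) = -2*0 = 0)
376 + o(r(6)) = 376 + 0 = 376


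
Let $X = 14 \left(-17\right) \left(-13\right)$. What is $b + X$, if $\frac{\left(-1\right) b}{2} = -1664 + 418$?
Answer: $5586$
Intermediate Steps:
$b = 2492$ ($b = - 2 \left(-1664 + 418\right) = \left(-2\right) \left(-1246\right) = 2492$)
$X = 3094$ ($X = \left(-238\right) \left(-13\right) = 3094$)
$b + X = 2492 + 3094 = 5586$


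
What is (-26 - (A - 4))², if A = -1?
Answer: 441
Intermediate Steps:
(-26 - (A - 4))² = (-26 - (-1 - 4))² = (-26 - 1*(-5))² = (-26 + 5)² = (-21)² = 441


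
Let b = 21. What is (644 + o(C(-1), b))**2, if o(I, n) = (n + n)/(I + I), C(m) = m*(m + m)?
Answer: 1713481/4 ≈ 4.2837e+5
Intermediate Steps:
C(m) = 2*m**2 (C(m) = m*(2*m) = 2*m**2)
o(I, n) = n/I (o(I, n) = (2*n)/((2*I)) = (2*n)*(1/(2*I)) = n/I)
(644 + o(C(-1), b))**2 = (644 + 21/((2*(-1)**2)))**2 = (644 + 21/((2*1)))**2 = (644 + 21/2)**2 = (1309/2)**2 = 1713481/4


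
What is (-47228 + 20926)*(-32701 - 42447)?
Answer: 1976542696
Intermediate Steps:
(-47228 + 20926)*(-32701 - 42447) = -26302*(-75148) = 1976542696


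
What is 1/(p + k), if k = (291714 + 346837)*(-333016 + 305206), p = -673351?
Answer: -1/17758776661 ≈ -5.6310e-11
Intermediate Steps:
k = -17758103310 (k = 638551*(-27810) = -17758103310)
1/(p + k) = 1/(-673351 - 17758103310) = 1/(-17758776661) = -1/17758776661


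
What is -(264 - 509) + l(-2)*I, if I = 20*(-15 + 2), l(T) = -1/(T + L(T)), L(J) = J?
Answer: 180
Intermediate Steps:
l(T) = -1/(2*T) (l(T) = -1/(T + T) = -1/(2*T))
I = -260 (I = 20*(-13) = -260)
-(264 - 509) + l(-2)*I = -(264 - 509) - ½/(-2)*(-260) = -1*(-245) - ½*(-½)*(-260) = 245 + (¼)*(-260) = 245 - 65 = 180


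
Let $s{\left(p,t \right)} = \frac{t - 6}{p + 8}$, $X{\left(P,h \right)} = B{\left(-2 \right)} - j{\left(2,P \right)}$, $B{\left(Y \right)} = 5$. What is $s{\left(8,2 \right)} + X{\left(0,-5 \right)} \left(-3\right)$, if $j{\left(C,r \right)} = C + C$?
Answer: $- \frac{13}{4} \approx -3.25$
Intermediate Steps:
$j{\left(C,r \right)} = 2 C$
$X{\left(P,h \right)} = 1$ ($X{\left(P,h \right)} = 5 - 2 \cdot 2 = 5 - 4 = 1$)
$s{\left(p,t \right)} = \frac{-6 + t}{8 + p}$
$s{\left(8,2 \right)} + X{\left(0,-5 \right)} \left(-3\right) = \frac{-6 + 2}{8 + 8} + 1 \left(-3\right) = \frac{1}{16} \left(-4\right) - 3 = - \frac{1}{4} - 3 = - \frac{13}{4}$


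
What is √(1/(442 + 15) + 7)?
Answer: 40*√914/457 ≈ 2.6462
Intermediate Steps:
√(1/(442 + 15) + 7) = √(1/457 + 7) = √(3200/457) = 40*√914/457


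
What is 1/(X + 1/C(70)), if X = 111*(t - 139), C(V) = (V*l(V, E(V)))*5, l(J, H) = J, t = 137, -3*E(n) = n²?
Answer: -24500/5438999 ≈ -0.0045045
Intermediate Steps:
E(n) = -n²/3
C(V) = 5*V² (C(V) = (V*V)*5 = V²*5 = 5*V²)
X = -222 (X = 111*(137 - 139) = 111*(-2) = -222)
1/(X + 1/C(70)) = 1/(-222 + 1/(5*70²)) = 1/(-222 + 1/(5*4900)) = 1/(-222 + 1/24500) = 1/(-5438999/24500) = -24500/5438999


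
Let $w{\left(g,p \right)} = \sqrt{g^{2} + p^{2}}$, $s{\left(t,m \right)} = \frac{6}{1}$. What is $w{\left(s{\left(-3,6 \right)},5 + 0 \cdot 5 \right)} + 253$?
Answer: $253 + \sqrt{61} \approx 260.81$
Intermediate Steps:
$s{\left(t,m \right)} = 6$ ($s{\left(t,m \right)} = 6 \cdot 1 = 6$)
$w{\left(s{\left(-3,6 \right)},5 + 0 \cdot 5 \right)} + 253 = \sqrt{6^{2} + \left(5 + 0 \cdot 5\right)^{2}} + 253 = \sqrt{36 + \left(5 + 0\right)^{2}} + 253 = \sqrt{36 + 5^{2}} + 253 = \sqrt{36 + 25} + 253 = \sqrt{61} + 253 = 253 + \sqrt{61}$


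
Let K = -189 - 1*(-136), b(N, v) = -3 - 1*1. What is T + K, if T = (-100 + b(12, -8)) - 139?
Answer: -296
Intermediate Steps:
b(N, v) = -4 (b(N, v) = -3 - 1 = -4)
K = -53 (K = -189 + 136 = -53)
T = -243 (T = (-100 - 4) - 139 = -104 - 139 = -243)
T + K = -243 - 53 = -296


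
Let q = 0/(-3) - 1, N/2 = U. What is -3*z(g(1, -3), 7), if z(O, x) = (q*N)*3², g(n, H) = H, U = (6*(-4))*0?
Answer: 0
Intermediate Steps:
U = 0 (U = -24*0 = 0)
N = 0 (N = 2*0 = 0)
q = -1 (q = 0*(-⅓) - 1 = 0 - 1 = -1)
z(O, x) = 0 (z(O, x) = -1*0*3² = 0*9 = 0)
-3*z(g(1, -3), 7) = -3*0 = 0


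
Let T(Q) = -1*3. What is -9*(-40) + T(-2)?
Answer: 357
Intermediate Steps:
T(Q) = -3
-9*(-40) + T(-2) = -9*(-40) - 3 = 360 - 3 = 357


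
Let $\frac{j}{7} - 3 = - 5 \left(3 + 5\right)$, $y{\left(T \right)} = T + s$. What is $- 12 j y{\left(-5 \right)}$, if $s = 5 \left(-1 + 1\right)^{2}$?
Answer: $-15540$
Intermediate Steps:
$s = 0$ ($s = 5 \cdot 0^{2} = 5 \cdot 0 = 0$)
$y{\left(T \right)} = T$ ($y{\left(T \right)} = T + 0 = T$)
$j = -259$ ($j = 21 + 7 \left(- 5 \left(3 + 5\right)\right) = 21 + 7 \left(\left(-5\right) 8\right) = 21 + 7 \left(-40\right) = 21 - 280 = -259$)
$- 12 j y{\left(-5 \right)} = \left(-12\right) \left(-259\right) \left(-5\right) = 3108 \left(-5\right) = -15540$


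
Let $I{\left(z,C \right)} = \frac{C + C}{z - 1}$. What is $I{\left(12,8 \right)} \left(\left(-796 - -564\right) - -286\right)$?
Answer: $\frac{864}{11} \approx 78.545$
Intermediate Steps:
$I{\left(z,C \right)} = \frac{2 C}{-1 + z}$
$I{\left(12,8 \right)} \left(\left(-796 - -564\right) - -286\right) = 2 \cdot 8 \frac{1}{-1 + 12} \left(\left(-796 - -564\right) - -286\right) = 2 \cdot 8 \cdot \frac{1}{11} \left(\left(-796 + 564\right) + 286\right) = 2 \cdot 8 \cdot \frac{1}{11} \left(-232 + 286\right) = \frac{16}{11} \cdot 54 = \frac{864}{11}$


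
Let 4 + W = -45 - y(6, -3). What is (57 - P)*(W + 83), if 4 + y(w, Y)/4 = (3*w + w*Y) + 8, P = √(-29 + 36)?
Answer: 1026 - 18*√7 ≈ 978.38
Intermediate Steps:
P = √7 ≈ 2.6458
y(w, Y) = 16 + 12*w + 4*Y*w (y(w, Y) = -16 + 4*((3*w + w*Y) + 8) = -16 + 4*((3*w + Y*w) + 8) = -16 + 4*(8 + 3*w + Y*w) = -16 + (32 + 12*w + 4*Y*w) = 16 + 12*w + 4*Y*w)
W = -65 (W = -4 + (-45 - (16 + 12*6 + 4*(-3)*6)) = -4 + (-45 - (16 + 72 - 72)) = -4 + (-45 - 1*16) = -4 + (-45 - 16) = -4 - 61 = -65)
(57 - P)*(W + 83) = (57 - √7)*(-65 + 83) = (57 - √7)*18 = 1026 - 18*√7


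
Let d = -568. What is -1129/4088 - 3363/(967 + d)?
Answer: -35585/4088 ≈ -8.7047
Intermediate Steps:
-1129/4088 - 3363/(967 + d) = -1129/4088 - 3363/(967 - 568) = -1129*1/4088 - 3363/399 = -1129/4088 - 3363*1/399 = -1129/4088 - 59/7 = -35585/4088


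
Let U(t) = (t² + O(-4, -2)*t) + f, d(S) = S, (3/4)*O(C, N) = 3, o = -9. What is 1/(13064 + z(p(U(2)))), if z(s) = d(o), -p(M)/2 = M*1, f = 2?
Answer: 1/13055 ≈ 7.6599e-5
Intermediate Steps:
O(C, N) = 4 (O(C, N) = (4/3)*3 = 4)
U(t) = 2 + t² + 4*t (U(t) = (t² + 4*t) + 2 = 2 + t² + 4*t)
p(M) = -2*M
z(s) = -9
1/(13064 + z(p(U(2)))) = 1/(13064 - 9) = 1/13055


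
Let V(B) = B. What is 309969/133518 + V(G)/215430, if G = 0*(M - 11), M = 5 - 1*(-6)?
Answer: 9393/4046 ≈ 2.3216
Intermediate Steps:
M = 11 (M = 5 + 6 = 11)
G = 0 (G = 0*(11 - 11) = 0*0 = 0)
309969/133518 + V(G)/215430 = 309969/133518 + 0/215430 = 309969*(1/133518) + 0*(1/215430) = 9393/4046 + 0 = 9393/4046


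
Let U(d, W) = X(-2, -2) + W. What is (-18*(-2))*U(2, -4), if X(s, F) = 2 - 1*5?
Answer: -252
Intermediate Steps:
X(s, F) = -3 (X(s, F) = 2 - 5 = -3)
U(d, W) = -3 + W
(-18*(-2))*U(2, -4) = (-18*(-2))*(-3 - 4) = 36*(-7) = -252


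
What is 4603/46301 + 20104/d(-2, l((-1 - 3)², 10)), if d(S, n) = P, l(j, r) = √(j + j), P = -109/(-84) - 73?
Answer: -78162441667/278870923 ≈ -280.28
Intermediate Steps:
P = -6023/84 (P = -109*(-1/84) - 73 = 109/84 - 73 = -6023/84 ≈ -71.702)
l(j, r) = √2*√j (l(j, r) = √(2*j) = √2*√j)
d(S, n) = -6023/84
4603/46301 + 20104/d(-2, l((-1 - 3)², 10)) = 4603/46301 + 20104/(-6023/84) = 4603*(1/46301) + 20104*(-84/6023) = 4603/46301 - 1688736/6023 = -78162441667/278870923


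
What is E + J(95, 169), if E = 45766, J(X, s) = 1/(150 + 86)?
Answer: 10800777/236 ≈ 45766.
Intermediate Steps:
J(X, s) = 1/236
E + J(95, 169) = 45766 + 1/236 = 10800777/236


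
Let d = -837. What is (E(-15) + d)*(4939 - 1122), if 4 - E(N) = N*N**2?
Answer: 9702814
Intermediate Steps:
E(N) = 4 - N**3 (E(N) = 4 - N*N**2 = 4 - N**3)
(E(-15) + d)*(4939 - 1122) = ((4 - 1*(-15)**3) - 837)*(4939 - 1122) = ((4 - 1*(-3375)) - 837)*3817 = ((4 + 3375) - 837)*3817 = (3379 - 837)*3817 = 2542*3817 = 9702814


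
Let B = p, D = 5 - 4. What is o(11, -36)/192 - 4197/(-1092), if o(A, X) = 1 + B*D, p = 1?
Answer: 33667/8736 ≈ 3.8538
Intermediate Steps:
D = 1
B = 1
o(A, X) = 2 (o(A, X) = 1 + 1*1 = 1 + 1 = 2)
o(11, -36)/192 - 4197/(-1092) = 2/192 - 4197/(-1092) = 2*(1/192) - 4197*(-1/1092) = 1/96 + 1399/364 = 33667/8736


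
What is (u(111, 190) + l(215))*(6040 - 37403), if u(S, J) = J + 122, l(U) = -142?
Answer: -5331710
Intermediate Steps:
u(S, J) = 122 + J
(u(111, 190) + l(215))*(6040 - 37403) = ((122 + 190) - 142)*(6040 - 37403) = (312 - 142)*(-31363) = 170*(-31363) = -5331710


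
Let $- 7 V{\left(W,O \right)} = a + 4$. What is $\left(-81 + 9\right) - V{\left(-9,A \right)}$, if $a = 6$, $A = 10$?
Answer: $- \frac{494}{7} \approx -70.571$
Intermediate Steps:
$V{\left(W,O \right)} = - \frac{10}{7}$ ($V{\left(W,O \right)} = - \frac{6 + 4}{7} = \left(- \frac{1}{7}\right) 10 = - \frac{10}{7}$)
$\left(-81 + 9\right) - V{\left(-9,A \right)} = \left(-81 + 9\right) - - \frac{10}{7} = -72 + \frac{10}{7} = - \frac{494}{7}$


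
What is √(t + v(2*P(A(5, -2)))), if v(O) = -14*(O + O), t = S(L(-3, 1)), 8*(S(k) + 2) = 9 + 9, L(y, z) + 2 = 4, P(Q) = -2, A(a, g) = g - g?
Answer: √449/2 ≈ 10.595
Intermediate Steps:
A(a, g) = 0
L(y, z) = 2 (L(y, z) = -2 + 4 = 2)
S(k) = ¼ (S(k) = -2 + (9 + 9)/8 = -2 + (⅛)*18 = -2 + 9/4 = ¼)
t = ¼ ≈ 0.25000
v(O) = -28*O
√(t + v(2*P(A(5, -2)))) = √(¼ - 56*(-2)) = √(¼ - 28*(-4)) = √(¼ + 112) = √(449/4) = √449/2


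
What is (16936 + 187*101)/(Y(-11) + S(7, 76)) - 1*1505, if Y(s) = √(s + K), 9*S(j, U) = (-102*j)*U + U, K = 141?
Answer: -2218322727793/1468164407 - 2901663*√130/2936328814 ≈ -1511.0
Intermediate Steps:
S(j, U) = U/9 - 34*U*j/3 (S(j, U) = ((-102*j)*U + U)/9 = (-102*U*j + U)/9 = (U - 102*U*j)/9 = U/9 - 34*U*j/3)
Y(s) = √(141 + s) (Y(s) = √(s + 141) = √(141 + s))
(16936 + 187*101)/(Y(-11) + S(7, 76)) - 1*1505 = (16936 + 187*101)/(√(141 - 11) + (⅑)*76*(1 - 102*7)) - 1*1505 = (16936 + 18887)/(√130 + (⅑)*76*(1 - 714)) - 1505 = 35823/(√130 + (⅑)*76*(-713)) - 1505 = 35823/(√130 - 54188/9) - 1505 = 35823/(-54188/9 + √130) - 1505 = -1505 + 35823/(-54188/9 + √130)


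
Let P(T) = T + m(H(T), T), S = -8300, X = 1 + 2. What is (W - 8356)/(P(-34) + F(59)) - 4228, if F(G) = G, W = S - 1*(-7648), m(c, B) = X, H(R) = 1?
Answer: -31848/7 ≈ -4549.7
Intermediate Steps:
X = 3
m(c, B) = 3
P(T) = 3 + T (P(T) = T + 3 = 3 + T)
W = -652 (W = -8300 - 1*(-7648) = -8300 + 7648 = -652)
(W - 8356)/(P(-34) + F(59)) - 4228 = (-652 - 8356)/((3 - 34) + 59) - 4228 = -9008/(-31 + 59) - 4228 = -9008/28 - 4228 = -9008*1/28 - 4228 = -2252/7 - 4228 = -31848/7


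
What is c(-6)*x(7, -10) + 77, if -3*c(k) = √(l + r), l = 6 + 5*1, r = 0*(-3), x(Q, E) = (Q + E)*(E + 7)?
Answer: 77 - 3*√11 ≈ 67.050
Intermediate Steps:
x(Q, E) = (7 + E)*(E + Q) (x(Q, E) = (E + Q)*(7 + E) = (7 + E)*(E + Q))
r = 0
l = 11 (l = 6 + 5 = 11)
c(k) = -√11/3 (c(k) = -√(11 + 0)/3 = -√11/3)
c(-6)*x(7, -10) + 77 = (-√11/3)*((-10)² + 7*(-10) + 7*7 - 10*7) + 77 = (-√11/3)*(100 - 70 + 49 - 70) + 77 = -√11/3*9 + 77 = -3*√11 + 77 = 77 - 3*√11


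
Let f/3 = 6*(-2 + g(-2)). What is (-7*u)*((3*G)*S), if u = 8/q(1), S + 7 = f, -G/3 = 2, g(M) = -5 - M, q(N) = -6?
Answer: 16296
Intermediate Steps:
G = -6 (G = -3*2 = -6)
f = -90 (f = 3*(6*(-2 + (-5 - 1*(-2)))) = 3*(6*(-2 + (-5 + 2))) = 3*(6*(-2 - 3)) = 3*(6*(-5)) = 3*(-30) = -90)
S = -97 (S = -7 - 90 = -97)
u = -4/3 (u = 8/(-6) = 8*(-⅙) = -4/3 ≈ -1.3333)
(-7*u)*((3*G)*S) = (-7*(-4/3))*((3*(-6))*(-97)) = 28*(-18*(-97))/3 = (28/3)*1746 = 16296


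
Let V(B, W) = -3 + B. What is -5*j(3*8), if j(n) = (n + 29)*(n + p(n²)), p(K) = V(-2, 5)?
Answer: -5035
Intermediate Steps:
p(K) = -5 (p(K) = -3 - 2 = -5)
j(n) = (-5 + n)*(29 + n) (j(n) = (n + 29)*(n - 5) = (29 + n)*(-5 + n) = (-5 + n)*(29 + n))
-5*j(3*8) = -5*(-145 + (3*8)² + 24*(3*8)) = -5*(-145 + 24² + 24*24) = -5*(-145 + 576 + 576) = -5*1007 = -5035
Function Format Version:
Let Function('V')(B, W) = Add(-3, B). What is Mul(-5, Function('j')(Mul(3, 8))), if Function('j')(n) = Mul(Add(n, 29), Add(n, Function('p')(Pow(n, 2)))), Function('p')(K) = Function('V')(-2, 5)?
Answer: -5035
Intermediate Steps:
Function('p')(K) = -5 (Function('p')(K) = Add(-3, -2) = -5)
Function('j')(n) = Mul(Add(-5, n), Add(29, n)) (Function('j')(n) = Mul(Add(n, 29), Add(n, -5)) = Mul(Add(29, n), Add(-5, n)) = Mul(Add(-5, n), Add(29, n)))
Mul(-5, Function('j')(Mul(3, 8))) = Mul(-5, Add(-145, Pow(Mul(3, 8), 2), Mul(24, Mul(3, 8)))) = Mul(-5, Add(-145, Pow(24, 2), Mul(24, 24))) = Mul(-5, Add(-145, 576, 576)) = Mul(-5, 1007) = -5035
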